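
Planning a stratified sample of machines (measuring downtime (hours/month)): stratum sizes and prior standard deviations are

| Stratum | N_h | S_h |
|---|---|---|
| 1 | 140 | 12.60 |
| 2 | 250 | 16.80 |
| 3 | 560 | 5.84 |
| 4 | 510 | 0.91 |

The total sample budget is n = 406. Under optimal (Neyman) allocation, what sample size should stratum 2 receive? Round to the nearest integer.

Neyman allocation: n_h = n · N_h S_h / Σ N_i S_i, with n = 406.
  stratum 1: N_h·S_h = 140·12.60 = 1764.00
  stratum 2: N_h·S_h = 250·16.80 = 4200.00
  stratum 3: N_h·S_h = 560·5.84 = 3270.40
  stratum 4: N_h·S_h = 510·0.91 = 464.10
Σ N_h S_h = 9698.50
n for stratum 2 = 406·4200.00/9698.50 = 175.821 → 176

176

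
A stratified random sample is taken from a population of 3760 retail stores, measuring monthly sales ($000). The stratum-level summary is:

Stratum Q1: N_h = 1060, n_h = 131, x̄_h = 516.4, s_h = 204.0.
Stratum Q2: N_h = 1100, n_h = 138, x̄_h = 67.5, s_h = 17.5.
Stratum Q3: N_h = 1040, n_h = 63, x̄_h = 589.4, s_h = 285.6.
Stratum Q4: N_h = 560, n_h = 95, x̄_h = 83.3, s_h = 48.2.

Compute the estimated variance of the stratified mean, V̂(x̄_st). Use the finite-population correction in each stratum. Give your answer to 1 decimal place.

V̂(x̄_st) ≈ 115.8

V̂(x̄_st) = Σ W_h² (1 − n_h/N_h) s_h²/n_h, with W_h = N_h/N and N = 3760:
  stratum Q1: (1060/3760)²·(1 − 131/1060)·204.0²/131 = 22.1276
  stratum Q2: (1100/3760)²·(1 − 138/1100)·17.5²/138 = 0.166107
  stratum Q3: (1040/3760)²·(1 − 63/1040)·285.6²/63 = 93.0525
  stratum Q4: (560/3760)²·(1 − 95/560)·48.2²/95 = 0.450439
V̂(x̄_st) = 115.797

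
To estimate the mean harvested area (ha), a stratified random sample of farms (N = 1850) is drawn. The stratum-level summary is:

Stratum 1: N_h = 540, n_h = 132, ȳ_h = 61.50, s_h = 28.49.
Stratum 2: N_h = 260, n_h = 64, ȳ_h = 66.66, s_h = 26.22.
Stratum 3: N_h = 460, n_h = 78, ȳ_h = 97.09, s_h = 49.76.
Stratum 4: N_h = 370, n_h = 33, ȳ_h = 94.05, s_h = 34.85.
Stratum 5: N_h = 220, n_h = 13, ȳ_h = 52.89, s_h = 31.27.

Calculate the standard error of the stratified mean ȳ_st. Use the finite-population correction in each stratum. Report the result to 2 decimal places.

SE(ȳ_st) ≈ 2.13

V̂(ȳ_st) = Σ W_h² (1 − n_h/N_h) s_h²/n_h, with W_h = N_h/N and N = 1850:
  stratum 1: (540/1850)²·(1 − 132/540)·28.49²/132 = 0.395842
  stratum 2: (260/1850)²·(1 − 64/260)·26.22²/64 = 0.159945
  stratum 3: (460/1850)²·(1 − 78/460)·49.76²/78 = 1.62984
  stratum 4: (370/1850)²·(1 − 33/370)·34.85²/33 = 1.34085
  stratum 5: (220/1850)²·(1 − 13/220)·31.27²/13 = 1.00083
V̂(ȳ_st) = 4.52731
SE(ȳ_st) = √4.52731 = 2.12775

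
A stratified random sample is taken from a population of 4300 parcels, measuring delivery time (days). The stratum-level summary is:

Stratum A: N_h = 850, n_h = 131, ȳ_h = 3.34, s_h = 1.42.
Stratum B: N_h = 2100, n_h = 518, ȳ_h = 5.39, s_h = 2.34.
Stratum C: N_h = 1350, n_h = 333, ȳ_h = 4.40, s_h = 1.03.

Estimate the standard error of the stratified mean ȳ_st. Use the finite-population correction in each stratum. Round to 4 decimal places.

SE(ȳ_st) ≈ 0.0514

V̂(ȳ_st) = Σ W_h² (1 − n_h/N_h) s_h²/n_h, with W_h = N_h/N and N = 4300:
  stratum A: (850/4300)²·(1 − 131/850)·1.42²/131 = 0.000508764
  stratum B: (2100/4300)²·(1 − 518/2100)·2.34²/518 = 0.00189929
  stratum C: (1350/4300)²·(1 − 333/1350)·1.03²/333 = 0.000236564
V̂(ȳ_st) = 0.00264462
SE(ȳ_st) = √0.00264462 = 0.0514258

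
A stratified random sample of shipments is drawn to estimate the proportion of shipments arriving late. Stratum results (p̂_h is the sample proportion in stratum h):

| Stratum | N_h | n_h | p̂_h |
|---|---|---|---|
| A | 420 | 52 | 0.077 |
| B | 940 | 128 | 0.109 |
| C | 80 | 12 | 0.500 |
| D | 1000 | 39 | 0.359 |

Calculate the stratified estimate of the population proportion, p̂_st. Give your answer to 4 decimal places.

N = 2440; stratum weights W_h = N_h/N.
p̂_st = Σ W_h p̂_h = (420·0.077 + 940·0.109 + 80·0.500 + 1000·0.359)/2440 = 0.21877

p̂_st ≈ 0.2188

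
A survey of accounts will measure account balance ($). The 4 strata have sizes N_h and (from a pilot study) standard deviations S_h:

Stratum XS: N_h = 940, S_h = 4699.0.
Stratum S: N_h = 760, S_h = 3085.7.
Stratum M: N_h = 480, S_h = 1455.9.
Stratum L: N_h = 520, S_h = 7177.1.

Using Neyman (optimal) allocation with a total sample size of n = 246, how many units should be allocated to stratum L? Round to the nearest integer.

Neyman allocation: n_h = n · N_h S_h / Σ N_i S_i, with n = 246.
  stratum XS: N_h·S_h = 940·4699.0 = 4417060.00
  stratum S: N_h·S_h = 760·3085.7 = 2345132.00
  stratum M: N_h·S_h = 480·1455.9 = 698832.00
  stratum L: N_h·S_h = 520·7177.1 = 3732092.00
Σ N_h S_h = 11193116.00
n for stratum L = 246·3732092.00/11193116.00 = 82.023 → 82

82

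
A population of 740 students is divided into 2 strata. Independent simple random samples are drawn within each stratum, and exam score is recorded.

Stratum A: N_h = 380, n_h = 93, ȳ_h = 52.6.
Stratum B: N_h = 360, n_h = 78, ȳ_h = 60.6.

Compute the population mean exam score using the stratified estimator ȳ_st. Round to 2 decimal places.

N = Σ N_h = 740. Stratum weights W_h = N_h/N.
ȳ_st = (380·52.6 + 360·60.6) / 740 = 56.4919

ȳ_st ≈ 56.49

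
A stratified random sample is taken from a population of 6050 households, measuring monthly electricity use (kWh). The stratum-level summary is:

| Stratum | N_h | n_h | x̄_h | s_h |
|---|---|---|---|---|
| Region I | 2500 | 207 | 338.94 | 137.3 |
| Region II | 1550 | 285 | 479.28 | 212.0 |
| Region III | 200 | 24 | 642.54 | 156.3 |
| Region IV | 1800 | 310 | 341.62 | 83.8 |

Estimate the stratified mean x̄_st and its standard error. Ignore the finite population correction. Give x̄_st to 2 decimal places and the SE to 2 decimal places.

x̄_st = Σ W_h x̄_h = (2500·338.94 + 1550·479.28 + 200·642.54 + 1800·341.62)/6050 = 385.72860
V̂(x̄_st) = Σ W_h² s_h²/n_h, with W_h = N_h/N and N = 6050:
  stratum Region I: (2500/6050)²·137.3²/207 = 15.5503
  stratum Region II: (1550/6050)²·212.0²/285 = 10.3509
  stratum Region III: (200/6050)²·156.3²/24 = 1.11239
  stratum Region IV: (1800/6050)²·83.8²/310 = 2.00521
V̂(x̄_st) = 29.0189
SE(x̄_st) = √29.0189 = 5.38692

x̄_st ≈ 385.73, SE ≈ 5.39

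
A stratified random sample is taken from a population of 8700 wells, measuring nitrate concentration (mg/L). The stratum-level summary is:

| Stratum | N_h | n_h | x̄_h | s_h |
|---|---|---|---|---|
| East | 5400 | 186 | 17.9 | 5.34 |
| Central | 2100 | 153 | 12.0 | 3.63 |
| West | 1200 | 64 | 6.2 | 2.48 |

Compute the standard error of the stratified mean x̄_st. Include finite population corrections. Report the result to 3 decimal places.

SE(x̄_st) ≈ 0.252

V̂(x̄_st) = Σ W_h² (1 − n_h/N_h) s_h²/n_h, with W_h = N_h/N and N = 8700:
  stratum East: (5400/8700)²·(1 − 186/5400)·5.34²/186 = 0.057029
  stratum Central: (2100/8700)²·(1 − 153/2100)·3.63²/153 = 0.00465231
  stratum West: (1200/8700)²·(1 − 64/1200)·2.48²/64 = 0.00173079
V̂(x̄_st) = 0.0634121
SE(x̄_st) = √0.0634121 = 0.251818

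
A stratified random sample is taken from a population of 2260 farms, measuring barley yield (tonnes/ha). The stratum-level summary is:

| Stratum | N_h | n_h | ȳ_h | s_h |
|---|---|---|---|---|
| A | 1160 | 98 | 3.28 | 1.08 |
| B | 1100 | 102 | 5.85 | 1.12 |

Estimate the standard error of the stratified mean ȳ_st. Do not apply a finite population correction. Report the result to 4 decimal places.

SE(ȳ_st) ≈ 0.0778

V̂(ȳ_st) = Σ W_h² s_h²/n_h, with W_h = N_h/N and N = 2260:
  stratum A: (1160/2260)²·1.08²/98 = 0.0031356
  stratum B: (1100/2260)²·1.12²/102 = 0.00291343
V̂(ȳ_st) = 0.00604903
SE(ȳ_st) = √0.00604903 = 0.0777755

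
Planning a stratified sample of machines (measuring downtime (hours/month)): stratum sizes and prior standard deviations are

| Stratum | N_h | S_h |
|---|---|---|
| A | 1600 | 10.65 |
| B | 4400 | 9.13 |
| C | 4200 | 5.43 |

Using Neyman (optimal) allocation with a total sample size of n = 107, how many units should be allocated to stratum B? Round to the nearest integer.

54

Neyman allocation: n_h = n · N_h S_h / Σ N_i S_i, with n = 107.
  stratum A: N_h·S_h = 1600·10.65 = 17040.00
  stratum B: N_h·S_h = 4400·9.13 = 40172.00
  stratum C: N_h·S_h = 4200·5.43 = 22806.00
Σ N_h S_h = 80018.00
n for stratum B = 107·40172.00/80018.00 = 53.718 → 54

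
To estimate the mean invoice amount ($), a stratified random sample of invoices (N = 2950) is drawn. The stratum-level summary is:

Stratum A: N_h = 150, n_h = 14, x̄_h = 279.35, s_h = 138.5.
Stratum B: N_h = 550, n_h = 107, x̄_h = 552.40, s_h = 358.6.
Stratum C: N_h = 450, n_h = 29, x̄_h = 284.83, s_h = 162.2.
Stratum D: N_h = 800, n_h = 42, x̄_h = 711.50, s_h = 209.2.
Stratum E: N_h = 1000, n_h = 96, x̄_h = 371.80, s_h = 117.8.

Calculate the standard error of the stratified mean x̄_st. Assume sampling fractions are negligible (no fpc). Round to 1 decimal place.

SE(x̄_st) ≈ 12.6

V̂(x̄_st) = Σ W_h² s_h²/n_h, with W_h = N_h/N and N = 2950:
  stratum A: (150/2950)²·138.5²/14 = 3.5425
  stratum B: (550/2950)²·358.6²/107 = 41.7752
  stratum C: (450/2950)²·162.2²/29 = 21.1098
  stratum D: (800/2950)²·209.2²/42 = 76.632
  stratum E: (1000/2950)²·117.8²/96 = 16.6102
V̂(x̄_st) = 159.67
SE(x̄_st) = √159.67 = 12.636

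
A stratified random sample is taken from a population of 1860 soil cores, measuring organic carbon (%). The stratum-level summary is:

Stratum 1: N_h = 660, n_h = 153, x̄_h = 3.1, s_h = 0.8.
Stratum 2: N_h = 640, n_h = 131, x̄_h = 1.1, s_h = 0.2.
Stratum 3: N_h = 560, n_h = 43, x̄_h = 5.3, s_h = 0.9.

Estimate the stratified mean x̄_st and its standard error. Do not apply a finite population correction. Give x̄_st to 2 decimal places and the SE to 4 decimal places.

x̄_st = Σ W_h x̄_h = (660·3.1 + 640·1.1 + 560·5.3)/1860 = 3.07419
V̂(x̄_st) = Σ W_h² s_h²/n_h, with W_h = N_h/N and N = 1860:
  stratum 1: (660/1860)²·0.8²/153 = 0.000526684
  stratum 2: (640/1860)²·0.2²/131 = 3.61512e-05
  stratum 3: (560/1860)²·0.9²/43 = 0.00170752
V̂(x̄_st) = 0.00227036
SE(x̄_st) = √0.00227036 = 0.0476483

x̄_st ≈ 3.07, SE ≈ 0.0476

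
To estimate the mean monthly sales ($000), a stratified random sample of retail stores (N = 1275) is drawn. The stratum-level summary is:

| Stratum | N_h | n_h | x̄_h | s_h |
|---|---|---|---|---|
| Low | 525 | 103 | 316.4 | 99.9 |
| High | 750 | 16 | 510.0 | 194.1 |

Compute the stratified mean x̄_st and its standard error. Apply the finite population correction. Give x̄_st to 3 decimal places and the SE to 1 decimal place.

x̄_st = Σ W_h x̄_h = (525·316.4 + 750·510.0)/1275 = 430.28235
V̂(x̄_st) = Σ W_h² (1 − n_h/N_h) s_h²/n_h, with W_h = N_h/N and N = 1275:
  stratum Low: (525/1275)²·(1 − 103/525)·99.9²/103 = 13.2052
  stratum High: (750/1275)²·(1 − 16/750)·194.1²/16 = 797.385
V̂(x̄_st) = 810.59
SE(x̄_st) = √810.59 = 28.4709

x̄_st ≈ 430.282, SE ≈ 28.5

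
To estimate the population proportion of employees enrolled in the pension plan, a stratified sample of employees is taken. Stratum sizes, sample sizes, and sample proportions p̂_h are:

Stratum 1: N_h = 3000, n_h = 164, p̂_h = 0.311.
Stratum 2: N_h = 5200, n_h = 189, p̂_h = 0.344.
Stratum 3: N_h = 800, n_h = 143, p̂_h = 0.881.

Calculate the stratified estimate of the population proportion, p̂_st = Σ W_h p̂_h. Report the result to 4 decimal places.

p̂_st ≈ 0.3807

N = 9000; stratum weights W_h = N_h/N.
p̂_st = Σ W_h p̂_h = (3000·0.311 + 5200·0.344 + 800·0.881)/9000 = 0.38073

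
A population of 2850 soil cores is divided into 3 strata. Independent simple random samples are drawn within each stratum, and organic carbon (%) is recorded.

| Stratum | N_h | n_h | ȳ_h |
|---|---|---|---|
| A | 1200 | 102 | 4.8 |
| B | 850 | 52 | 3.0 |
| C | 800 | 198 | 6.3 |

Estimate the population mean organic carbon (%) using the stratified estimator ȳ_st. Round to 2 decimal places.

ȳ_st ≈ 4.68

N = Σ N_h = 2850. Stratum weights W_h = N_h/N.
ȳ_st = (1200·4.8 + 850·3.0 + 800·6.3) / 2850 = 4.6842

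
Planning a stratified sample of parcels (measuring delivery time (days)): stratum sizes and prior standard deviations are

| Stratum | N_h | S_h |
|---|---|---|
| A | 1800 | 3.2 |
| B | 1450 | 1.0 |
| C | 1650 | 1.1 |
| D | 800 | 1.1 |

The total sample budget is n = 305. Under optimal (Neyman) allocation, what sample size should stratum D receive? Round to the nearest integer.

27

Neyman allocation: n_h = n · N_h S_h / Σ N_i S_i, with n = 305.
  stratum A: N_h·S_h = 1800·3.2 = 5760.00
  stratum B: N_h·S_h = 1450·1.0 = 1450.00
  stratum C: N_h·S_h = 1650·1.1 = 1815.00
  stratum D: N_h·S_h = 800·1.1 = 880.00
Σ N_h S_h = 9905.00
n for stratum D = 305·880.00/9905.00 = 27.097 → 27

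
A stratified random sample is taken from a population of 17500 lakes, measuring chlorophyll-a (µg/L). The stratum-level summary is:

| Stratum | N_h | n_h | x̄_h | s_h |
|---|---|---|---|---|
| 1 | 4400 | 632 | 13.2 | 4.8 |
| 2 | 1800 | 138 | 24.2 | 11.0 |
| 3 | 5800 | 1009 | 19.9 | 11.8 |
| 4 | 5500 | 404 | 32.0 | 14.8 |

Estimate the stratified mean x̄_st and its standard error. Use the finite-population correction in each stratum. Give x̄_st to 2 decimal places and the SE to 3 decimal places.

x̄_st = Σ W_h x̄_h = (4400·13.2 + 1800·24.2 + 5800·19.9 + 5500·32.0)/17500 = 22.46057
V̂(x̄_st) = Σ W_h² (1 − n_h/N_h) s_h²/n_h, with W_h = N_h/N and N = 17500:
  stratum 1: (4400/17500)²·(1 − 632/4400)·4.8²/632 = 0.00197357
  stratum 2: (1800/17500)²·(1 − 138/1800)·11.0²/138 = 0.00856513
  stratum 3: (5800/17500)²·(1 − 1009/5800)·11.8²/1009 = 0.0125213
  stratum 4: (5500/17500)²·(1 − 404/5500)·14.8²/404 = 0.0496202
V̂(x̄_st) = 0.0726802
SE(x̄_st) = √0.0726802 = 0.269593

x̄_st ≈ 22.46, SE ≈ 0.270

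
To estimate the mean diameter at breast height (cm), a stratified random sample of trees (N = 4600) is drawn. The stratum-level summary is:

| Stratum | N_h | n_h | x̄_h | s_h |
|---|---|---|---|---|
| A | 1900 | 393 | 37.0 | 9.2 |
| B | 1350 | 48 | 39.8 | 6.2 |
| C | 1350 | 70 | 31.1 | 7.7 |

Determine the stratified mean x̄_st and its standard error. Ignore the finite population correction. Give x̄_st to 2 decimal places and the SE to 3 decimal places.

x̄_st = Σ W_h x̄_h = (1900·37.0 + 1350·39.8 + 1350·31.1)/4600 = 36.09022
V̂(x̄_st) = Σ W_h² s_h²/n_h, with W_h = N_h/N and N = 4600:
  stratum A: (1900/4600)²·9.2²/393 = 0.036743
  stratum B: (1350/4600)²·6.2²/48 = 0.0689754
  stratum C: (1350/4600)²·7.7²/70 = 0.0729517
V̂(x̄_st) = 0.17867
SE(x̄_st) = √0.17867 = 0.422694

x̄_st ≈ 36.09, SE ≈ 0.423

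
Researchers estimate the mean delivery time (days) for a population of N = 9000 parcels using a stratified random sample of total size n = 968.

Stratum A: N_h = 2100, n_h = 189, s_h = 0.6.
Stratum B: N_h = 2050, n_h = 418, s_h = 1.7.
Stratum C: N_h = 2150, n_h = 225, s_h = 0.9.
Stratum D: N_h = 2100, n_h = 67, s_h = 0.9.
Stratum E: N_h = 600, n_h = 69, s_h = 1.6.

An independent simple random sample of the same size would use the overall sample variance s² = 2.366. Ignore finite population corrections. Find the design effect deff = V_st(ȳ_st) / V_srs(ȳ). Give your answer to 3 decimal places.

V̂(ȳ_st) = Σ W_h² s_h²/n_h, with W_h = N_h/N and N = 9000:
  stratum A: (2100/9000)²·0.6²/189 = 0.000103704
  stratum B: (2050/9000)²·1.7²/418 = 0.000358711
  stratum C: (2150/9000)²·0.9²/225 = 0.000205444
  stratum D: (2100/9000)²·0.9²/67 = 0.000658209
  stratum E: (600/9000)²·1.6²/69 = 0.000164895
V_st = 0.00149096
V_srs = s²/n = 2.366/968 = 0.00244421
deff = V_st / V_srs = 0.00149096/0.00244421 = 0.6100

deff ≈ 0.610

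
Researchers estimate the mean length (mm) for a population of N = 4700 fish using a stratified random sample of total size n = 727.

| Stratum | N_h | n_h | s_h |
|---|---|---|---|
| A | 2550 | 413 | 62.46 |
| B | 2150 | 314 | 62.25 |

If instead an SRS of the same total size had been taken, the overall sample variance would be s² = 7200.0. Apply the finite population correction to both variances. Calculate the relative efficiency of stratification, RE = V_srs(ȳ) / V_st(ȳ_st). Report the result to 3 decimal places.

RE ≈ 1.846

V̂(ȳ_st) = Σ W_h² (1 − n_h/N_h) s_h²/n_h, with W_h = N_h/N and N = 4700:
  stratum A: (2550/4700)²·(1 − 413/2550)·62.46²/413 = 2.33025
  stratum B: (2150/4700)²·(1 − 314/2150)·62.25²/314 = 2.20528
V_st = 4.53554
V_srs = (1 − 727/4700)·7200.0/727 = 8.3718
Relative efficiency = V_srs / V_st = 8.3718/4.53554 = 1.8458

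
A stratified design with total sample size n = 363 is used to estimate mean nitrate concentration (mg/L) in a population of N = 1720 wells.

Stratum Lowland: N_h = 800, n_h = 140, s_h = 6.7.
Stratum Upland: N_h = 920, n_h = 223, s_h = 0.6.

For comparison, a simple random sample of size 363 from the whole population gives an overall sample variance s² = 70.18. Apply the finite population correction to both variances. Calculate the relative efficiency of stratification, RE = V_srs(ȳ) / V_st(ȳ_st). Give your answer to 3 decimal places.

V̂(ȳ_st) = Σ W_h² (1 − n_h/N_h) s_h²/n_h, with W_h = N_h/N and N = 1720:
  stratum Lowland: (800/1720)²·(1 − 140/800)·6.7²/140 = 0.0572267
  stratum Upland: (920/1720)²·(1 − 223/920)·0.6²/223 = 0.000349914
V_st = 0.0575766
V_srs = (1 − 363/1720)·70.18/363 = 0.152531
Relative efficiency = V_srs / V_st = 0.152531/0.0575766 = 2.6492

RE ≈ 2.649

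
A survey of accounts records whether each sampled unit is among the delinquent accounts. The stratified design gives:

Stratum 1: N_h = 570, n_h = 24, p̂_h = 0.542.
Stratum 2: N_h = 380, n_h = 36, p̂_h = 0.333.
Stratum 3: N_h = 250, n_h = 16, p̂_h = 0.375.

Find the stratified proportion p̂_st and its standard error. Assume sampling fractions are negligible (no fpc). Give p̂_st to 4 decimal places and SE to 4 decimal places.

N = 1200; stratum weights W_h = N_h/N.
p̂_st = Σ W_h p̂_h = (570·0.542 + 380·0.333 + 250·0.375)/1200 = 0.44103
V̂(p̂_st) = Σ W_h² p̂_h(1−p̂_h)/(n_h−1):
  stratum 1: (570/1200)²·0.542·0.458/23 = 0.00243514
  stratum 2: (380/1200)²·0.333·0.667/35 = 0.000636366
  stratum 3: (250/1200)²·0.375·0.625/15 = 0.000678168
V̂(p̂_st) = 0.00374968; SE = √V̂ = 0.0612346

p̂_st ≈ 0.4410, SE ≈ 0.0612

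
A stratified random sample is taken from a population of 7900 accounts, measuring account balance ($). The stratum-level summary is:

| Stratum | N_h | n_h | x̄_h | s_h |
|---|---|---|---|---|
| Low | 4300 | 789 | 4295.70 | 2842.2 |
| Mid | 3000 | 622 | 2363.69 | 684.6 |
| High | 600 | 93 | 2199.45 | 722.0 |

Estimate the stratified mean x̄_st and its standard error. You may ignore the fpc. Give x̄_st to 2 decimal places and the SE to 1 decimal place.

x̄_st ≈ 3402.82, SE ≈ 56.3

x̄_st = Σ W_h x̄_h = (4300·4295.70 + 3000·2363.69 + 600·2199.45)/7900 = 3402.81646
V̂(x̄_st) = Σ W_h² s_h²/n_h, with W_h = N_h/N and N = 7900:
  stratum Low: (4300/7900)²·2842.2²/789 = 3033.3
  stratum Mid: (3000/7900)²·684.6²/622 = 108.661
  stratum High: (600/7900)²·722.0²/93 = 32.3325
V̂(x̄_st) = 3174.29
SE(x̄_st) = √3174.29 = 56.3408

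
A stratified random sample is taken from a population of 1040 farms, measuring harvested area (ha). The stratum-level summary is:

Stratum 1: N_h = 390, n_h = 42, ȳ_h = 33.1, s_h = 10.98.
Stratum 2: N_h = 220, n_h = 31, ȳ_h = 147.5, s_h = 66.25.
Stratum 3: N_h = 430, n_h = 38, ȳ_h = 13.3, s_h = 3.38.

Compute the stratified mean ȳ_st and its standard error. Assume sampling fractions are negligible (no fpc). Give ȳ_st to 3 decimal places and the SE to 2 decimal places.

ȳ_st ≈ 49.113, SE ≈ 2.61

ȳ_st = Σ W_h ȳ_h = (390·33.1 + 220·147.5 + 430·13.3)/1040 = 49.11346
V̂(ȳ_st) = Σ W_h² s_h²/n_h, with W_h = N_h/N and N = 1040:
  stratum 1: (390/1040)²·10.98²/42 = 0.403662
  stratum 2: (220/1040)²·66.25²/31 = 6.33561
  stratum 3: (430/1040)²·3.38²/38 = 0.0513949
V̂(ȳ_st) = 6.79067
SE(ȳ_st) = √6.79067 = 2.60589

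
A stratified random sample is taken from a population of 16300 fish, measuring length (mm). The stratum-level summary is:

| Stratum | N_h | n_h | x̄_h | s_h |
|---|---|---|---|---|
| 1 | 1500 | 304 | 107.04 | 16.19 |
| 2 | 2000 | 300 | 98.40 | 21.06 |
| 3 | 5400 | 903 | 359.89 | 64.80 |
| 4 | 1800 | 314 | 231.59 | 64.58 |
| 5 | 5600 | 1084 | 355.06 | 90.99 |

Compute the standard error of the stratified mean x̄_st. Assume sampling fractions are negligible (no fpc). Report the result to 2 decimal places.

V̂(x̄_st) = Σ W_h² s_h²/n_h, with W_h = N_h/N and N = 16300:
  stratum 1: (1500/16300)²·16.19²/304 = 0.00730176
  stratum 2: (2000/16300)²·21.06²/300 = 0.0222577
  stratum 3: (5400/16300)²·64.80²/903 = 0.510358
  stratum 4: (1800/16300)²·64.58²/314 = 0.161971
  stratum 5: (5600/16300)²·90.99²/1084 = 0.901486
V̂(x̄_st) = 1.60337
SE(x̄_st) = √1.60337 = 1.26624

SE(x̄_st) ≈ 1.27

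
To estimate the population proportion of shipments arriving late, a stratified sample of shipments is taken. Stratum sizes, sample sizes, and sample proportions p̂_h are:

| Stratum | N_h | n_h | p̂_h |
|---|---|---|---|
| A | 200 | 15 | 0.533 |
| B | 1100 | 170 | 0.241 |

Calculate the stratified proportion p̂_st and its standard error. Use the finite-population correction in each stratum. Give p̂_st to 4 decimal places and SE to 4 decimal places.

N = 1300; stratum weights W_h = N_h/N.
p̂_st = Σ W_h p̂_h = (200·0.533 + 1100·0.241)/1300 = 0.28592
V̂(p̂_st) = Σ W_h² (1 − n_h/N_h) p̂_h(1−p̂_h)/(n_h−1):
  stratum A: (200/1300)²·(1 − 15/200)·0.533·0.467/14 = 0.000389252
  stratum B: (1100/1300)²·(1 − 170/1100)·0.241·0.759/169 = 0.000655181
V̂(p̂_st) = 0.00104443; SE = √V̂ = 0.0323177

p̂_st ≈ 0.2859, SE ≈ 0.0323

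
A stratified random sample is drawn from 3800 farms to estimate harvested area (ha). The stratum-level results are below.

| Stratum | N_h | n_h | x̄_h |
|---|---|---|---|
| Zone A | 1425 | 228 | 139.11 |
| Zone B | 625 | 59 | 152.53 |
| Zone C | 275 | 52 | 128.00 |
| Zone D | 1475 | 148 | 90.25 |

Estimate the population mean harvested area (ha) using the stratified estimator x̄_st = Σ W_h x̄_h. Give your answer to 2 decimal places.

x̄_st ≈ 121.55

N = Σ N_h = 3800. Stratum weights W_h = N_h/N.
x̄_st = (1425·139.11 + 625·152.53 + 275·128.00 + 1475·90.25) / 3800 = 121.5478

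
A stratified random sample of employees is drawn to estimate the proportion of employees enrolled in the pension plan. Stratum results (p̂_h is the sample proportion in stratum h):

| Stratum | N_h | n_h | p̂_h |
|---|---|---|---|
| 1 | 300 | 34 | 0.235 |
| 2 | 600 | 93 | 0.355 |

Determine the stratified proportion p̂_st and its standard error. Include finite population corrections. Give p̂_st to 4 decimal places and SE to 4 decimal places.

p̂_st ≈ 0.3150, SE ≈ 0.0384

N = 900; stratum weights W_h = N_h/N.
p̂_st = Σ W_h p̂_h = (300·0.235 + 600·0.355)/900 = 0.31500
V̂(p̂_st) = Σ W_h² (1 − n_h/N_h) p̂_h(1−p̂_h)/(n_h−1):
  stratum 1: (300/900)²·(1 − 34/300)·0.235·0.765/33 = 0.000536702
  stratum 2: (600/900)²·(1 − 93/600)·0.355·0.645/92 = 0.000934705
V̂(p̂_st) = 0.00147141; SE = √V̂ = 0.0383589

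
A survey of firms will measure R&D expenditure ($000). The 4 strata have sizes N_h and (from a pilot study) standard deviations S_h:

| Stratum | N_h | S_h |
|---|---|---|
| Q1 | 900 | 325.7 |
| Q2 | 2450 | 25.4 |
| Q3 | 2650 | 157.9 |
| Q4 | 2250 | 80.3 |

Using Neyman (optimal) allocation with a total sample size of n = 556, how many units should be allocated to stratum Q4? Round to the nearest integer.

Neyman allocation: n_h = n · N_h S_h / Σ N_i S_i, with n = 556.
  stratum Q1: N_h·S_h = 900·325.7 = 293130.00
  stratum Q2: N_h·S_h = 2450·25.4 = 62230.00
  stratum Q3: N_h·S_h = 2650·157.9 = 418435.00
  stratum Q4: N_h·S_h = 2250·80.3 = 180675.00
Σ N_h S_h = 954470.00
n for stratum Q4 = 556·180675.00/954470.00 = 105.247 → 105

105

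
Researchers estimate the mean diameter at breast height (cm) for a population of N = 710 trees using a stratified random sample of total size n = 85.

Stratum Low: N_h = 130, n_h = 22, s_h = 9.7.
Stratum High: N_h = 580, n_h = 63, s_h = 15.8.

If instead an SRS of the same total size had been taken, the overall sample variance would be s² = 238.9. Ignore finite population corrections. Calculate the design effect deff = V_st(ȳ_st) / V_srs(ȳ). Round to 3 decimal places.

V̂(ȳ_st) = Σ W_h² s_h²/n_h, with W_h = N_h/N and N = 710:
  stratum Low: (130/710)²·9.7²/22 = 0.143381
  stratum High: (580/710)²·15.8²/63 = 2.64431
V_st = 2.78769
V_srs = s²/n = 238.9/85 = 2.81059
deff = V_st / V_srs = 2.78769/2.81059 = 0.9919

deff ≈ 0.992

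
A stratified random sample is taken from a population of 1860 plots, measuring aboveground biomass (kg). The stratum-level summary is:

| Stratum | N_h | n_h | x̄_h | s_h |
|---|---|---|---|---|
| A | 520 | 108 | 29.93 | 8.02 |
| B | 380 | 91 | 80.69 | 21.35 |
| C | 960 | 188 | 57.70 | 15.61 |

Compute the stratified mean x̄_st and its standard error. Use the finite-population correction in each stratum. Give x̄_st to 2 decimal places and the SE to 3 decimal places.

x̄_st ≈ 54.63, SE ≈ 0.688

x̄_st = Σ W_h x̄_h = (520·29.93 + 380·80.69 + 960·57.70)/1860 = 54.63323
V̂(x̄_st) = Σ W_h² (1 − n_h/N_h) s_h²/n_h, with W_h = N_h/N and N = 1860:
  stratum A: (520/1860)²·(1 − 108/520)·8.02²/108 = 0.0368807
  stratum B: (380/1860)²·(1 − 91/380)·21.35²/91 = 0.159005
  stratum C: (960/1860)²·(1 − 188/960)·15.61²/188 = 0.277658
V̂(x̄_st) = 0.473544
SE(x̄_st) = √0.473544 = 0.688145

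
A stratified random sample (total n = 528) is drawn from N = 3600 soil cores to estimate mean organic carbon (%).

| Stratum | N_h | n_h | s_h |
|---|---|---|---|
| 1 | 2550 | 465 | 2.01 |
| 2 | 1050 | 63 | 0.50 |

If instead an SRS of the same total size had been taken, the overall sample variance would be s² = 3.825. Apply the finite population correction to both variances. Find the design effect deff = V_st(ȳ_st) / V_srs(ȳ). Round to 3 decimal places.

V̂(ȳ_st) = Σ W_h² (1 − n_h/N_h) s_h²/n_h, with W_h = N_h/N and N = 3600:
  stratum 1: (2550/3600)²·(1 − 465/2550)·2.01²/465 = 0.00356435
  stratum 2: (1050/3600)²·(1 − 63/1050)·0.50²/63 = 0.000317323
V_st = 0.00388167
V_srs = (1 − 528/3600)·3.825/528 = 0.00618182
deff = V_st / V_srs = 0.00388167/0.00618182 = 0.6279

deff ≈ 0.628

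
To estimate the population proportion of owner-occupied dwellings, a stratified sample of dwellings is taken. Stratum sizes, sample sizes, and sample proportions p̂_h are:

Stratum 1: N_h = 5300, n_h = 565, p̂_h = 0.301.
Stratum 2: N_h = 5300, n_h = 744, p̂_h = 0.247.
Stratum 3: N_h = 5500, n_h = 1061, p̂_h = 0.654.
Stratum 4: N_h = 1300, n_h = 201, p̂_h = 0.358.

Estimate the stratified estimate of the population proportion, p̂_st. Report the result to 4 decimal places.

p̂_st ≈ 0.4004

N = 17400; stratum weights W_h = N_h/N.
p̂_st = Σ W_h p̂_h = (5300·0.301 + 5300·0.247 + 5500·0.654 + 1300·0.358)/17400 = 0.40039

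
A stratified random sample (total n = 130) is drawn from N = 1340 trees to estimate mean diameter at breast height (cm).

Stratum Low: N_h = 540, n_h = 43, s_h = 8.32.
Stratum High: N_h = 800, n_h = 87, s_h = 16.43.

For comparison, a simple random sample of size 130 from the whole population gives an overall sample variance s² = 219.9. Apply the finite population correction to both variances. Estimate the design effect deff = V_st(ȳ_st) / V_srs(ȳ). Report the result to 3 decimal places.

V̂(ȳ_st) = Σ W_h² (1 − n_h/N_h) s_h²/n_h, with W_h = N_h/N and N = 1340:
  stratum Low: (540/1340)²·(1 − 43/540)·8.32²/43 = 0.240613
  stratum High: (800/1340)²·(1 − 87/800)·16.43²/87 = 0.985657
V_st = 1.22627
V_srs = (1 − 130/1340)·219.9/130 = 1.52743
deff = V_st / V_srs = 1.22627/1.52743 = 0.8028

deff ≈ 0.803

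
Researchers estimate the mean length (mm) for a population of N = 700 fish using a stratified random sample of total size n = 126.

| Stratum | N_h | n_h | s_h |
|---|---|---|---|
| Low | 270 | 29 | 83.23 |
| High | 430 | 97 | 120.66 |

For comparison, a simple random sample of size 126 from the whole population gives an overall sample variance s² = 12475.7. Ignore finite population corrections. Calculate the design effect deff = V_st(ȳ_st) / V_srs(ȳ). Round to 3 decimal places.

deff ≈ 0.931

V̂(ȳ_st) = Σ W_h² s_h²/n_h, with W_h = N_h/N and N = 700:
  stratum Low: (270/700)²·83.23²/29 = 35.538
  stratum High: (430/700)²·120.66²/97 = 56.6364
V_st = 92.1744
V_srs = s²/n = 12475.7/126 = 99.0135
deff = V_st / V_srs = 92.1744/99.0135 = 0.9309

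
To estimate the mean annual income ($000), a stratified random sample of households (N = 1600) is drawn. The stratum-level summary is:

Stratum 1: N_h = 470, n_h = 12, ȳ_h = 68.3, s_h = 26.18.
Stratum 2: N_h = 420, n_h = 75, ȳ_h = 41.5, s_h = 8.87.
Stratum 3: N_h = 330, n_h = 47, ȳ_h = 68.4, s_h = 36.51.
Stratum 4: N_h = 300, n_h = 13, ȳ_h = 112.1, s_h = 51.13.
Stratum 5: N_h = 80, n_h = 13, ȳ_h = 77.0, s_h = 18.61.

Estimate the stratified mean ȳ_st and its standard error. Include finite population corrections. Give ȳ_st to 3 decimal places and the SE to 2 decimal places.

ȳ_st ≈ 69.933, SE ≈ 3.57

ȳ_st = Σ W_h ȳ_h = (470·68.3 + 420·41.5 + 330·68.4 + 300·112.1 + 80·77.0)/1600 = 69.93313
V̂(ȳ_st) = Σ W_h² (1 − n_h/N_h) s_h²/n_h, with W_h = N_h/N and N = 1600:
  stratum 1: (470/1600)²·(1 − 12/470)·26.18²/12 = 4.80266
  stratum 2: (420/1600)²·(1 − 75/420)·8.87²/75 = 0.0593765
  stratum 3: (330/1600)²·(1 − 47/330)·36.51²/47 = 1.03463
  stratum 4: (300/1600)²·(1 − 13/300)·51.13²/13 = 6.7635
  stratum 5: (80/1600)²·(1 − 13/80)·18.61²/13 = 0.0557794
V̂(ȳ_st) = 12.7159
SE(ȳ_st) = √12.7159 = 3.56594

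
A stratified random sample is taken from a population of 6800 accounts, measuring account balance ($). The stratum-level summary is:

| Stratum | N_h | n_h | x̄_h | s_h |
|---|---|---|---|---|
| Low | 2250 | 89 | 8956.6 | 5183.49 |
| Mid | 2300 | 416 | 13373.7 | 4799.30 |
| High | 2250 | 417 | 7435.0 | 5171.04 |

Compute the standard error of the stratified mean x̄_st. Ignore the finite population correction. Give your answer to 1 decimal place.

V̂(x̄_st) = Σ W_h² s_h²/n_h, with W_h = N_h/N and N = 6800:
  stratum Low: (2250/6800)²·5183.49²/89 = 33052.3
  stratum Mid: (2300/6800)²·4799.30²/416 = 6334.32
  stratum High: (2250/6800)²·5171.04²/417 = 7020.48
V̂(x̄_st) = 46407.1
SE(x̄_st) = √46407.1 = 215.423

SE(x̄_st) ≈ 215.4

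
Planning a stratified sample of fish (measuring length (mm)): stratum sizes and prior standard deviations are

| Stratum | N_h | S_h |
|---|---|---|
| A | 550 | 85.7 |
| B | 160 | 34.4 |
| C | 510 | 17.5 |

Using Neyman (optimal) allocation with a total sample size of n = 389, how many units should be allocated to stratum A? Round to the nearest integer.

298

Neyman allocation: n_h = n · N_h S_h / Σ N_i S_i, with n = 389.
  stratum A: N_h·S_h = 550·85.7 = 47135.00
  stratum B: N_h·S_h = 160·34.4 = 5504.00
  stratum C: N_h·S_h = 510·17.5 = 8925.00
Σ N_h S_h = 61564.00
n for stratum A = 389·47135.00/61564.00 = 297.829 → 298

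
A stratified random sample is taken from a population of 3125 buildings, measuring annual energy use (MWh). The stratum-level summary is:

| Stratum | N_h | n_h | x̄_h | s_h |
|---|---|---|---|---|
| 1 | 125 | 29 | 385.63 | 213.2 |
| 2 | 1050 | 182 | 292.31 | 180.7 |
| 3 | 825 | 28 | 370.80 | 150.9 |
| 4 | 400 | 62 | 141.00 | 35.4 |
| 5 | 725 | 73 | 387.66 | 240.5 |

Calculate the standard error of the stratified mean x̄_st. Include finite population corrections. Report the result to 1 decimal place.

V̂(x̄_st) = Σ W_h² (1 − n_h/N_h) s_h²/n_h, with W_h = N_h/N and N = 3125:
  stratum 1: (125/3125)²·(1 − 29/125)·213.2²/29 = 1.92601
  stratum 2: (1050/3125)²·(1 − 182/1050)·180.7²/182 = 16.7438
  stratum 3: (825/3125)²·(1 − 28/825)·150.9²/28 = 54.7561
  stratum 4: (400/3125)²·(1 − 62/400)·35.4²/62 = 0.279828
  stratum 5: (725/3125)²·(1 − 73/725)·240.5²/73 = 38.3524
V̂(x̄_st) = 112.058
SE(x̄_st) = √112.058 = 10.5858

SE(x̄_st) ≈ 10.6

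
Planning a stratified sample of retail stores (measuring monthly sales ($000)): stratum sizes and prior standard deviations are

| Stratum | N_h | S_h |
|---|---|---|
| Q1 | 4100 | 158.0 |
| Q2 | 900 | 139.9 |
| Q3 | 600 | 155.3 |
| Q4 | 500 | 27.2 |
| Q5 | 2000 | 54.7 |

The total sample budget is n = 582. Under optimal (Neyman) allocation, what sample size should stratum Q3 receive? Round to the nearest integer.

55

Neyman allocation: n_h = n · N_h S_h / Σ N_i S_i, with n = 582.
  stratum Q1: N_h·S_h = 4100·158.0 = 647800.00
  stratum Q2: N_h·S_h = 900·139.9 = 125910.00
  stratum Q3: N_h·S_h = 600·155.3 = 93180.00
  stratum Q4: N_h·S_h = 500·27.2 = 13600.00
  stratum Q5: N_h·S_h = 2000·54.7 = 109400.00
Σ N_h S_h = 989890.00
n for stratum Q3 = 582·93180.00/989890.00 = 54.785 → 55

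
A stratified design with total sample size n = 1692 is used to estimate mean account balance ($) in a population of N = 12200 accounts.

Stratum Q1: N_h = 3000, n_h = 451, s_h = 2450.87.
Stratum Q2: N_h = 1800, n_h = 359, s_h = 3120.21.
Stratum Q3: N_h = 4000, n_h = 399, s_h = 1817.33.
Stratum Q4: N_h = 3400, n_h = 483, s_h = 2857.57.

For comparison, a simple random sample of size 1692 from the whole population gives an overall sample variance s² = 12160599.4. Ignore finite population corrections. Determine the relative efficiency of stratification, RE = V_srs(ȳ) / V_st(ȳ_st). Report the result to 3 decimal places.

V̂(ȳ_st) = Σ W_h² s_h²/n_h, with W_h = N_h/N and N = 12200:
  stratum Q1: (3000/12200)²·2450.87²/451 = 805.354
  stratum Q2: (1800/12200)²·3120.21²/359 = 590.335
  stratum Q3: (4000/12200)²·1817.33²/399 = 889.805
  stratum Q4: (3400/12200)²·2857.57²/483 = 1313.06
V_st = 3598.56
V_srs = s²/n = 12160599.4/1692 = 7187.12
Relative efficiency = V_srs / V_st = 7187.12/3598.56 = 1.9972

RE ≈ 1.997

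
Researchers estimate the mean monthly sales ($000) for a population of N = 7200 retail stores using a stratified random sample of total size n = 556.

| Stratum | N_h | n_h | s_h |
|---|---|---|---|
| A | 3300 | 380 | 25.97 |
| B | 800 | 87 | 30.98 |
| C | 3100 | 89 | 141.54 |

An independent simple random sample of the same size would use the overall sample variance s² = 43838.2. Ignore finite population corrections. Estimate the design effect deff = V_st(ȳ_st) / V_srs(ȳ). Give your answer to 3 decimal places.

deff ≈ 0.536

V̂(ȳ_st) = Σ W_h² s_h²/n_h, with W_h = N_h/N and N = 7200:
  stratum A: (3300/7200)²·25.97²/380 = 0.372841
  stratum B: (800/7200)²·30.98²/87 = 0.136194
  stratum C: (3100/7200)²·141.54²/89 = 41.7279
V_st = 42.237
V_srs = s²/n = 43838.2/556 = 78.8457
deff = V_st / V_srs = 42.237/78.8457 = 0.5357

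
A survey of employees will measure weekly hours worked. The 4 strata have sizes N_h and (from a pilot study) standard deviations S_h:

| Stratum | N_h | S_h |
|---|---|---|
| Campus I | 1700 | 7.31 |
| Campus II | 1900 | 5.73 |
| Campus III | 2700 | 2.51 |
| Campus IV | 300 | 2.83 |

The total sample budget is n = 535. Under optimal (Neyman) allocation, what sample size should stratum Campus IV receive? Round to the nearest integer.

Neyman allocation: n_h = n · N_h S_h / Σ N_i S_i, with n = 535.
  stratum Campus I: N_h·S_h = 1700·7.31 = 12427.00
  stratum Campus II: N_h·S_h = 1900·5.73 = 10887.00
  stratum Campus III: N_h·S_h = 2700·2.51 = 6777.00
  stratum Campus IV: N_h·S_h = 300·2.83 = 849.00
Σ N_h S_h = 30940.00
n for stratum Campus IV = 535·849.00/30940.00 = 14.681 → 15

15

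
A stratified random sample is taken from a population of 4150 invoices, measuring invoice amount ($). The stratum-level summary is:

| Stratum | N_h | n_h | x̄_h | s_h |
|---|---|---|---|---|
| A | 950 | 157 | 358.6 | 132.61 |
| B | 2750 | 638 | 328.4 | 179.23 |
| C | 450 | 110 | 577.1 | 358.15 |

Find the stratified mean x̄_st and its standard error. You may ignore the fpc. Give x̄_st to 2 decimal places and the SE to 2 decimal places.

x̄_st ≈ 362.28, SE ≈ 6.46

x̄_st = Σ W_h x̄_h = (950·358.6 + 2750·328.4 + 450·577.1)/4150 = 362.28072
V̂(x̄_st) = Σ W_h² s_h²/n_h, with W_h = N_h/N and N = 4150:
  stratum A: (950/4150)²·132.61²/157 = 5.86954
  stratum B: (2750/4150)²·179.23²/638 = 22.109
  stratum C: (450/4150)²·358.15²/110 = 13.7109
V̂(x̄_st) = 41.6895
SE(x̄_st) = √41.6895 = 6.45674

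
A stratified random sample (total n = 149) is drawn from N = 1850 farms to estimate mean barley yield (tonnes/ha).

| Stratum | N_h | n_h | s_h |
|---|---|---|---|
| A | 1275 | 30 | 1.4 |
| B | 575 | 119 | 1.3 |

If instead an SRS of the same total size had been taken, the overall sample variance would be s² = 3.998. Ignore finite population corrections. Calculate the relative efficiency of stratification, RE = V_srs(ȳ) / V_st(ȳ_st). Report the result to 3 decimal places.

RE ≈ 0.828

V̂(ȳ_st) = Σ W_h² s_h²/n_h, with W_h = N_h/N and N = 1850:
  stratum A: (1275/1850)²·1.4²/30 = 0.0310321
  stratum B: (575/1850)²·1.3²/119 = 0.00137193
V_st = 0.0324041
V_srs = s²/n = 3.998/149 = 0.0268322
Relative efficiency = V_srs / V_st = 0.0268322/0.0324041 = 0.8281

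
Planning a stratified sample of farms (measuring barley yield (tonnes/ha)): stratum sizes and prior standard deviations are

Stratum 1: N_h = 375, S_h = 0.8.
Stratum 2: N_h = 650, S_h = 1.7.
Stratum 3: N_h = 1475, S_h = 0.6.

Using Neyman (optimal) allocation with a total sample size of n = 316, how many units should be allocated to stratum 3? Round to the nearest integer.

122

Neyman allocation: n_h = n · N_h S_h / Σ N_i S_i, with n = 316.
  stratum 1: N_h·S_h = 375·0.8 = 300.00
  stratum 2: N_h·S_h = 650·1.7 = 1105.00
  stratum 3: N_h·S_h = 1475·0.6 = 885.00
Σ N_h S_h = 2290.00
n for stratum 3 = 316·885.00/2290.00 = 122.122 → 122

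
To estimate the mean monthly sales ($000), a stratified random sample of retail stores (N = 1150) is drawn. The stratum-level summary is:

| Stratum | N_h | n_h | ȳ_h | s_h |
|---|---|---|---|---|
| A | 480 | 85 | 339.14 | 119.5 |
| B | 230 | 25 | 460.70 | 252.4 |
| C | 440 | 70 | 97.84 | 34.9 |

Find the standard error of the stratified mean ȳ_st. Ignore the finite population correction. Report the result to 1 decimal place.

SE(ȳ_st) ≈ 11.6

V̂(ȳ_st) = Σ W_h² s_h²/n_h, with W_h = N_h/N and N = 1150:
  stratum A: (480/1150)²·119.5²/85 = 29.2687
  stratum B: (230/1150)²·252.4²/25 = 101.929
  stratum C: (440/1150)²·34.9²/70 = 2.5472
V̂(ȳ_st) = 133.745
SE(ȳ_st) = √133.745 = 11.5648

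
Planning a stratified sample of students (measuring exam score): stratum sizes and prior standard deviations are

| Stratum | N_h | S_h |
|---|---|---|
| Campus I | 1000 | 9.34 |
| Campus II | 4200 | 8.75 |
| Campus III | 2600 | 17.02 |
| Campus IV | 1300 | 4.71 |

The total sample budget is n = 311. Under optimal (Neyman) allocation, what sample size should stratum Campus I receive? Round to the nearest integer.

30

Neyman allocation: n_h = n · N_h S_h / Σ N_i S_i, with n = 311.
  stratum Campus I: N_h·S_h = 1000·9.34 = 9340.00
  stratum Campus II: N_h·S_h = 4200·8.75 = 36750.00
  stratum Campus III: N_h·S_h = 2600·17.02 = 44252.00
  stratum Campus IV: N_h·S_h = 1300·4.71 = 6123.00
Σ N_h S_h = 96465.00
n for stratum Campus I = 311·9340.00/96465.00 = 30.112 → 30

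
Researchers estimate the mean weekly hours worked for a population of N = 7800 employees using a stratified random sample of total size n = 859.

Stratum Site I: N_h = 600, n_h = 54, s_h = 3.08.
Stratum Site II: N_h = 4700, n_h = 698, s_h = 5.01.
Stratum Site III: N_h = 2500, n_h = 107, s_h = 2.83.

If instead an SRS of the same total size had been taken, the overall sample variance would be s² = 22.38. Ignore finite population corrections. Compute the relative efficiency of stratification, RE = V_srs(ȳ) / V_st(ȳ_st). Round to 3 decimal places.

RE ≈ 1.196

V̂(ȳ_st) = Σ W_h² s_h²/n_h, with W_h = N_h/N and N = 7800:
  stratum Site I: (600/7800)²·3.08²/54 = 0.00103949
  stratum Site II: (4700/7800)²·5.01²/698 = 0.0130565
  stratum Site III: (2500/7800)²·2.83²/107 = 0.00768918
V_st = 0.0217852
V_srs = s²/n = 22.38/859 = 0.0260536
Relative efficiency = V_srs / V_st = 0.0260536/0.0217852 = 1.1959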